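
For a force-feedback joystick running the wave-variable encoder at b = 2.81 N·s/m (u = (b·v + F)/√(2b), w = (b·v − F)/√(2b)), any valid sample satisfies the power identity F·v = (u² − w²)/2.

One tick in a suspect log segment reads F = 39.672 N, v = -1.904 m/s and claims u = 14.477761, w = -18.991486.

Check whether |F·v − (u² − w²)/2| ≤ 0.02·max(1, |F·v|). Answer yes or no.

F·v = 39.672×(-1.904) = -75.535488 W.
(u² − w²)/2 = (209.605564 − 360.676540)/2 = -75.535488 W.
|Δ| = 0.000000;  2% of max(1, |F·v|) = 1.510710.

yes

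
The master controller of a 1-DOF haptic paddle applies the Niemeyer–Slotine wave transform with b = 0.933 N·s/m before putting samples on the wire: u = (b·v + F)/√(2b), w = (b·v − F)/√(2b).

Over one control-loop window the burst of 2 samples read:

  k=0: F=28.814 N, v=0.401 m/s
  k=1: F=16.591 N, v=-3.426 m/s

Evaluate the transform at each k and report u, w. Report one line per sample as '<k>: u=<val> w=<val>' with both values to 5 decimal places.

k=0: b·v=0.933×0.401=0.37413; √(2b)=1.36602; u=(0.37413+28.814)/1.36602=21.36734, w=(0.37413−28.814)/1.36602=-20.81957
k=1: b·v=0.933×(-3.426)=-3.19646; √(2b)=1.36602; u=(-3.19646+16.591)/1.36602=9.80555, w=(-3.19646−16.591)/1.36602=-14.48552

0: u=21.36734 w=-20.81957
1: u=9.80555 w=-14.48552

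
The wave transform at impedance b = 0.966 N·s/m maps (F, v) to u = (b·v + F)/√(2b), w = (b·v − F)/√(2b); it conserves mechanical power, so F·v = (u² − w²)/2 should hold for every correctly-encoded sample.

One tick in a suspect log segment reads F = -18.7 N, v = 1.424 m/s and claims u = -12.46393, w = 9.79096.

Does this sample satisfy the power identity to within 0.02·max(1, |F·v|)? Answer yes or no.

no

F·v = (-18.7)×1.424 = -26.6288 W.
(u² − w²)/2 = (155.3496 − 95.8629)/2 = 29.7433 W.
|Δ| = 56.3721;  2% of max(1, |F·v|) = 0.5326.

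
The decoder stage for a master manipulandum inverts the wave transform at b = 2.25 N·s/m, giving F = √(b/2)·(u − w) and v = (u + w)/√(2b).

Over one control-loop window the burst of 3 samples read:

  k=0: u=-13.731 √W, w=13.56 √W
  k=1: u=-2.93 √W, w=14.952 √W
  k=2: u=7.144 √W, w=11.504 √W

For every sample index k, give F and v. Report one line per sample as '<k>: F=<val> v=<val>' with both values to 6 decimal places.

0: F=-28.946477 v=-0.080610
1: F=-18.966725 v=5.667225
2: F=-4.624478 v=8.790752

k=0: u−w=-27.291000, u+w=-0.171000; √(b/2)=1.060660, √(2b)=2.121320; F=1.060660×(-27.291)=-28.946477, v=-0.171000/2.121320=-0.080610
k=1: u−w=-17.882000, u+w=12.022000; √(b/2)=1.060660, √(2b)=2.121320; F=1.060660×(-17.882)=-18.966725, v=12.022000/2.121320=5.667225
k=2: u−w=-4.360000, u+w=18.648000; √(b/2)=1.060660, √(2b)=2.121320; F=1.060660×(-4.36)=-4.624478, v=18.648000/2.121320=8.790752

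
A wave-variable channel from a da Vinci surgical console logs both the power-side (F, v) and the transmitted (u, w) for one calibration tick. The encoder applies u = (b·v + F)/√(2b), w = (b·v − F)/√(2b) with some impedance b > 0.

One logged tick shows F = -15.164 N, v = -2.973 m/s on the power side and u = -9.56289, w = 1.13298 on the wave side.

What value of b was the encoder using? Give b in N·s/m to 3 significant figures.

u + w = -8.42991;  u + w = √(2b)·v, so √(2b) = -8.42991/(-2.973) = 2.83549.
b = (√(2b))²/2 = 8.04000/2 = 4.02000.
(Check via u − w = 2F/√(2b): u − w = -10.69587, 2F/√(2b) = -10.69586.)

b = 4.02 N·s/m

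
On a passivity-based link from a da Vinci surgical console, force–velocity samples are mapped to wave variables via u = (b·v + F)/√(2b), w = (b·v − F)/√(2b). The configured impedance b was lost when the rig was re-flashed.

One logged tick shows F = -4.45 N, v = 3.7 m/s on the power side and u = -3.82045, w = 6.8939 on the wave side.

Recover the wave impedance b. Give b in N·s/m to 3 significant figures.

u + w = 3.0735;  u + w = √(2b)·v, so √(2b) = 3.0735/3.7 = 0.8307.
b = (√(2b))²/2 = 0.6900/2 = 0.3450.
(Check via u − w = 2F/√(2b): u − w = -10.7143, 2F/√(2b) = -10.7143.)

b = 0.345 N·s/m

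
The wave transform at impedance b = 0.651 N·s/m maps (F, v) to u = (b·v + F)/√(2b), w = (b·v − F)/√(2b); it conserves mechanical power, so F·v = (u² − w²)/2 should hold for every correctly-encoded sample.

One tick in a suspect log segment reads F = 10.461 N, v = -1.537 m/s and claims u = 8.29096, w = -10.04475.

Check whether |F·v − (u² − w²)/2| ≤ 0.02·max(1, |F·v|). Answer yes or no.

yes

F·v = 10.461×(-1.537) = -16.0786 W.
(u² − w²)/2 = (68.7400 − 100.8970)/2 = -16.0785 W.
|Δ| = 0.0001;  2% of max(1, |F·v|) = 0.3216.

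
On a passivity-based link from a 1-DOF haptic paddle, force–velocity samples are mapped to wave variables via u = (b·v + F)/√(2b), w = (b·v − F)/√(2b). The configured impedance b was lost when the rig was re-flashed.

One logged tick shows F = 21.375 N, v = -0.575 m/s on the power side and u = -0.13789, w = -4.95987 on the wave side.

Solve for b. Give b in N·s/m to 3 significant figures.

u + w = -5.09776;  u + w = √(2b)·v, so √(2b) = -5.09776/(-0.575) = 8.86567.
b = (√(2b))²/2 = 78.60010/2 = 39.30005.
(Check via u − w = 2F/√(2b): u − w = 4.82198, 2F/√(2b) = 4.82197.)

b = 39.3 N·s/m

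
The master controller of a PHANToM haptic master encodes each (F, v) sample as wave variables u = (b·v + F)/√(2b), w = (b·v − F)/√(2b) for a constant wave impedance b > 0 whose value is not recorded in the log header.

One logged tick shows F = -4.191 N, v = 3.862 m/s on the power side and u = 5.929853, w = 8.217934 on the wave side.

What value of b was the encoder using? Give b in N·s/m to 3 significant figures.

u + w = 14.147787;  u + w = √(2b)·v, so √(2b) = 14.147787/3.862 = 3.663332.
b = (√(2b))²/2 = 13.419999/2 = 6.710000.
(Check via u − w = 2F/√(2b): u − w = -2.288081, 2F/√(2b) = -2.288081.)

b = 6.71 N·s/m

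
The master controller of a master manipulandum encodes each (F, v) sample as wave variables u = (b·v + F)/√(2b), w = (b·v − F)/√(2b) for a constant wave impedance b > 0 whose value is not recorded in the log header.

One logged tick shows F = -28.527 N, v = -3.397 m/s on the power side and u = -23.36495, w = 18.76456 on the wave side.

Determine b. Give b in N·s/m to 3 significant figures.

b = 0.917 N·s/m

u + w = -4.60039;  u + w = √(2b)·v, so √(2b) = -4.60039/(-3.397) = 1.35425.
b = (√(2b))²/2 = 1.83400/2 = 0.91700.
(Check via u − w = 2F/√(2b): u − w = -42.12951, 2F/√(2b) = -42.12957.)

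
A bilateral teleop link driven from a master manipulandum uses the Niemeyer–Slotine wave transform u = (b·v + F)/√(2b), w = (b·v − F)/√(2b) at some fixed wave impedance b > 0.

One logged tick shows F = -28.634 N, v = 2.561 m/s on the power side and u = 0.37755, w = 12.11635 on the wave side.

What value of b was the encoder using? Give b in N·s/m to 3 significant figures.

u + w = 12.49390;  u + w = √(2b)·v, so √(2b) = 12.49390/2.561 = 4.87852.
b = (√(2b))²/2 = 23.80000/2 = 11.90000.
(Check via u − w = 2F/√(2b): u − w = -11.73880, 2F/√(2b) = -11.73880.)

b = 11.9 N·s/m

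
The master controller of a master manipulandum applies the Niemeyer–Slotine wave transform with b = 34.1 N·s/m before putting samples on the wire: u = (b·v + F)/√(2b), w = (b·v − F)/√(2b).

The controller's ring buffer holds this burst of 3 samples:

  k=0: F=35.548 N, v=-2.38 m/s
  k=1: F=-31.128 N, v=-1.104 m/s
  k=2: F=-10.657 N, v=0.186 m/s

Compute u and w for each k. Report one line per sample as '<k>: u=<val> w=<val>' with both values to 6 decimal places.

0: u=-5.522909 w=-14.131914
1: u=-8.327883 w=-0.789312
2: u=-0.522430 w=2.058479

k=0: b·v=34.1×(-2.38)=-81.158000; √(2b)=8.258329; u=(-81.158000+35.548)/8.258329=-5.522909, w=(-81.158000−35.548)/8.258329=-14.131914
k=1: b·v=34.1×(-1.104)=-37.646400; √(2b)=8.258329; u=(-37.646400+(-31.128))/8.258329=-8.327883, w=(-37.646400−(-31.128))/8.258329=-0.789312
k=2: b·v=34.1×0.186=6.342600; √(2b)=8.258329; u=(6.342600+(-10.657))/8.258329=-0.522430, w=(6.342600−(-10.657))/8.258329=2.058479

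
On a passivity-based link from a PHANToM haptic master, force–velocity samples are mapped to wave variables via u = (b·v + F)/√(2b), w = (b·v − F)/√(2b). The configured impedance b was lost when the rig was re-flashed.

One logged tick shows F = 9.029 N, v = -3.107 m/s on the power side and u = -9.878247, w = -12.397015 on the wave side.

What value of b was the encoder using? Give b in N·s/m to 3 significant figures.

u + w = -22.275262;  u + w = √(2b)·v, so √(2b) = -22.275262/(-3.107) = 7.169379.
b = (√(2b))²/2 = 51.400002/2 = 25.700001.
(Check via u − w = 2F/√(2b): u − w = 2.518768, 2F/√(2b) = 2.518768.)

b = 25.7 N·s/m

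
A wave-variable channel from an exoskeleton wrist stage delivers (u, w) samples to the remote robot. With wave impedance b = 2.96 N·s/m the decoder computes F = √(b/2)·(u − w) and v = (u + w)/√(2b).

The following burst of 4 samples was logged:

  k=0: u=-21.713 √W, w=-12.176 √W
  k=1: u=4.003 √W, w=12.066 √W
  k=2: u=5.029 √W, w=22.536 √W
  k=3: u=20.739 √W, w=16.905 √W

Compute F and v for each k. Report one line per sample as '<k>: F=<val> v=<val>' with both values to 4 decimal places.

k=0: u−w=-9.5370, u+w=-33.8890; √(b/2)=1.2166, √(2b)=2.4331; F=1.2166×(-9.537)=-11.6023, v=-33.8890/2.4331=-13.9283
k=1: u−w=-8.0630, u+w=16.0690; √(b/2)=1.2166, √(2b)=2.4331; F=1.2166×(-8.063)=-9.8091, v=16.0690/2.4331=6.6043
k=2: u−w=-17.5070, u+w=27.5650; √(b/2)=1.2166, √(2b)=2.4331; F=1.2166×(-17.507)=-21.2982, v=27.5650/2.4331=11.3291
k=3: u−w=3.8340, u+w=37.6440; √(b/2)=1.2166, √(2b)=2.4331; F=1.2166×3.834=4.6643, v=37.6440/2.4331=15.4716

0: F=-11.6023 v=-13.9283
1: F=-9.8091 v=6.6043
2: F=-21.2982 v=11.3291
3: F=4.6643 v=15.4716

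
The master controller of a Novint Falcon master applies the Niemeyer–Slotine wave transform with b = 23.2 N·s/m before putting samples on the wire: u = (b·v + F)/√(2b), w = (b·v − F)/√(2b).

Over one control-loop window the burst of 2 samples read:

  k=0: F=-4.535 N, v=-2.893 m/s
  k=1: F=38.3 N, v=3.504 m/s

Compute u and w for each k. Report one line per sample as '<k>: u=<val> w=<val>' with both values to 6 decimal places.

k=0: b·v=23.2×(-2.893)=-67.117600; √(2b)=6.811755; u=(-67.117600+(-4.535))/6.811755=-10.518964, w=(-67.117600−(-4.535))/6.811755=-9.187442
k=1: b·v=23.2×3.504=81.292800; √(2b)=6.811755; u=(81.292800+38.3)/6.811755=17.556828, w=(81.292800−38.3)/6.811755=6.311560

0: u=-10.518964 w=-9.187442
1: u=17.556828 w=6.311560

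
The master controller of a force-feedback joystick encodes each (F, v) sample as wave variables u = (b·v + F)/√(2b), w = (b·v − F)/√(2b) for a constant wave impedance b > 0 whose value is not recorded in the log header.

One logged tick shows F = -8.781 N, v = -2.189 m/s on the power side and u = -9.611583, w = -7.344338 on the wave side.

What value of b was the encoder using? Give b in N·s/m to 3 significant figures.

b = 30 N·s/m

u + w = -16.955921;  u + w = √(2b)·v, so √(2b) = -16.955921/(-2.189) = 7.745967.
b = (√(2b))²/2 = 59.999999/2 = 30.000000.
(Check via u − w = 2F/√(2b): u − w = -2.267245, 2F/√(2b) = -2.267244.)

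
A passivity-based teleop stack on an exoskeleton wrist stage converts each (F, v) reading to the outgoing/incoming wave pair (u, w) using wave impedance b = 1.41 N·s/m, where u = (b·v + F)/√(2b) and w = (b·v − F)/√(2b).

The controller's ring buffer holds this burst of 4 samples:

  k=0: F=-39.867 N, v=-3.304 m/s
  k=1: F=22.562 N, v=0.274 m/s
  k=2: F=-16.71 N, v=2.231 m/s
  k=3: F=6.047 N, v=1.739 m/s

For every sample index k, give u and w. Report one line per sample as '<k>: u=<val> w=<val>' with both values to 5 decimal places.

k=0: b·v=1.41×(-3.304)=-4.65864; √(2b)=1.67929; u=(-4.65864+(-39.867))/1.67929=-26.51463, w=(-4.65864−(-39.867))/1.67929=20.96627
k=1: b·v=1.41×0.274=0.38634; √(2b)=1.67929; u=(0.38634+22.562)/1.67929=13.66554, w=(0.38634−22.562)/1.67929=-13.20541
k=2: b·v=1.41×2.231=3.14571; √(2b)=1.67929; u=(3.14571+(-16.71))/1.67929=-8.07742, w=(3.14571−(-16.71))/1.67929=11.82390
k=3: b·v=1.41×1.739=2.45199; √(2b)=1.67929; u=(2.45199+6.047)/1.67929=5.06107, w=(2.45199−6.047)/1.67929=-2.14080

0: u=-26.51463 w=20.96627
1: u=13.66554 w=-13.20541
2: u=-8.07742 w=11.82390
3: u=5.06107 w=-2.14080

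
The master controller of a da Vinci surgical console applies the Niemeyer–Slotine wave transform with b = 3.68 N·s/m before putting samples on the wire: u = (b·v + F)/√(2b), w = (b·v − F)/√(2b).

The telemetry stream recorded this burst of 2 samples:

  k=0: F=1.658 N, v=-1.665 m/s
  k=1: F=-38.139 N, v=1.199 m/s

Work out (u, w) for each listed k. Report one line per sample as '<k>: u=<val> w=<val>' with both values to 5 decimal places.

k=0: b·v=3.68×(-1.665)=-6.12720; √(2b)=2.71293; u=(-6.12720+1.658)/2.71293=-1.64737, w=(-6.12720−1.658)/2.71293=-2.86966
k=1: b·v=3.68×1.199=4.41232; √(2b)=2.71293; u=(4.41232+(-38.139))/2.71293=-12.43182, w=(4.41232−(-38.139))/2.71293=15.68462

0: u=-1.64737 w=-2.86966
1: u=-12.43182 w=15.68462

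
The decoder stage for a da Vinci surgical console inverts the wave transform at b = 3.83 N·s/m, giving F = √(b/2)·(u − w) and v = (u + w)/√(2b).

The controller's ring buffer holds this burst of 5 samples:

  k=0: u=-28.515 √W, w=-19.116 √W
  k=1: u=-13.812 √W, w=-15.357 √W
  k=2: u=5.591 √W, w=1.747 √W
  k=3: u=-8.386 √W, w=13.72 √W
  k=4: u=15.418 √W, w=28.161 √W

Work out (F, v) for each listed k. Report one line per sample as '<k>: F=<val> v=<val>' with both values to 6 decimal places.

0: F=-13.006668 v=-17.209780
1: F=2.138025 v=-10.539188
2: F=5.319463 v=2.651327
3: F=-30.591062 v=1.927253
4: F=-17.634213 v=15.745733

k=0: u−w=-9.399000, u+w=-47.631000; √(b/2)=1.383835, √(2b)=2.767671; F=1.383835×(-9.399)=-13.006668, v=-47.631000/2.767671=-17.209780
k=1: u−w=1.545000, u+w=-29.169000; √(b/2)=1.383835, √(2b)=2.767671; F=1.383835×1.545=2.138025, v=-29.169000/2.767671=-10.539188
k=2: u−w=3.844000, u+w=7.338000; √(b/2)=1.383835, √(2b)=2.767671; F=1.383835×3.844=5.319463, v=7.338000/2.767671=2.651327
k=3: u−w=-22.106000, u+w=5.334000; √(b/2)=1.383835, √(2b)=2.767671; F=1.383835×(-22.106)=-30.591062, v=5.334000/2.767671=1.927253
k=4: u−w=-12.743000, u+w=43.579000; √(b/2)=1.383835, √(2b)=2.767671; F=1.383835×(-12.743)=-17.634213, v=43.579000/2.767671=15.745733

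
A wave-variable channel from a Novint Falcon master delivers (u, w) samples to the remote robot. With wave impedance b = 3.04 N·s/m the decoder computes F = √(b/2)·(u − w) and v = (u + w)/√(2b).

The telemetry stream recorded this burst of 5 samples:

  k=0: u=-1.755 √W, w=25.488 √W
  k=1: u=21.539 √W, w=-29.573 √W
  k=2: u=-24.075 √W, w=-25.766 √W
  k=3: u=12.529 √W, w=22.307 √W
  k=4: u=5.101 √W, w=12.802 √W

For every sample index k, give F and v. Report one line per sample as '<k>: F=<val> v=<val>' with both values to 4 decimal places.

0: F=-33.5874 v=9.6250
1: F=63.0151 v=-3.2582
2: F=2.0848 v=-20.2132
3: F=-12.0551 v=14.1279
4: F=-9.4944 v=7.2606

k=0: u−w=-27.2430, u+w=23.7330; √(b/2)=1.2329, √(2b)=2.4658; F=1.2329×(-27.243)=-33.5874, v=23.7330/2.4658=9.6250
k=1: u−w=51.1120, u+w=-8.0340; √(b/2)=1.2329, √(2b)=2.4658; F=1.2329×51.112=63.0151, v=-8.0340/2.4658=-3.2582
k=2: u−w=1.6910, u+w=-49.8410; √(b/2)=1.2329, √(2b)=2.4658; F=1.2329×1.691=2.0848, v=-49.8410/2.4658=-20.2132
k=3: u−w=-9.7780, u+w=34.8360; √(b/2)=1.2329, √(2b)=2.4658; F=1.2329×(-9.778)=-12.0551, v=34.8360/2.4658=14.1279
k=4: u−w=-7.7010, u+w=17.9030; √(b/2)=1.2329, √(2b)=2.4658; F=1.2329×(-7.701)=-9.4944, v=17.9030/2.4658=7.2606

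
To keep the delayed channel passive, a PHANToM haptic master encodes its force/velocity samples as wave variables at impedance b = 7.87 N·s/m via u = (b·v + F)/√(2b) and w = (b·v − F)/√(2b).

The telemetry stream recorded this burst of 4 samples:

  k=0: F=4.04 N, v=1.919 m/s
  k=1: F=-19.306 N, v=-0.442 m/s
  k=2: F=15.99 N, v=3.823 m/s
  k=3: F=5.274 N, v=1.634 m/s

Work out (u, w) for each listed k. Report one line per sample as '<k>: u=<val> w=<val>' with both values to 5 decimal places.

k=0: b·v=7.87×1.919=15.10253; √(2b)=3.96737; u=(15.10253+4.04)/3.96737=4.82500, w=(15.10253−4.04)/3.96737=2.78838
k=1: b·v=7.87×(-0.442)=-3.47854; √(2b)=3.96737; u=(-3.47854+(-19.306))/3.96737=-5.74299, w=(-3.47854−(-19.306))/3.96737=3.98941
k=2: b·v=7.87×3.823=30.08701; √(2b)=3.96737; u=(30.08701+15.99)/3.96737=11.61400, w=(30.08701−15.99)/3.96737=3.55324
k=3: b·v=7.87×1.634=12.85958; √(2b)=3.96737; u=(12.85958+5.274)/3.96737=4.57068, w=(12.85958−5.274)/3.96737=1.91199

0: u=4.82500 w=2.78838
1: u=-5.74299 w=3.98941
2: u=11.61400 w=3.55324
3: u=4.57068 w=1.91199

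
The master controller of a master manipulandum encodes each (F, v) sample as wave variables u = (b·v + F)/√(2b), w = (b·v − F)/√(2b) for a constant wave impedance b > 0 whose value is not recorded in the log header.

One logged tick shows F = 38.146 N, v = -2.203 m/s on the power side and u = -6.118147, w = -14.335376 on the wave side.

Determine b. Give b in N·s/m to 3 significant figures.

b = 43.1 N·s/m

u + w = -20.453523;  u + w = √(2b)·v, so √(2b) = -20.453523/(-2.203) = 9.284395.
b = (√(2b))²/2 = 86.199997/2 = 43.099999.
(Check via u − w = 2F/√(2b): u − w = 8.217229, 2F/√(2b) = 8.217229.)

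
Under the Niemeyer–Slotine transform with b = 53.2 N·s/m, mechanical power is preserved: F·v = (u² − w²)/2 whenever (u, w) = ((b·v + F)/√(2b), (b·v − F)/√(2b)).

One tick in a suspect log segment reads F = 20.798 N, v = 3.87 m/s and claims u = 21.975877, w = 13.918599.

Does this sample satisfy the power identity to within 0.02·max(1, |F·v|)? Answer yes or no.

F·v = 20.798×3.87 = 80.488260 W.
(u² − w²)/2 = (482.939170 − 193.727398)/2 = 144.605886 W.
|Δ| = 64.117626;  2% of max(1, |F·v|) = 1.609765.

no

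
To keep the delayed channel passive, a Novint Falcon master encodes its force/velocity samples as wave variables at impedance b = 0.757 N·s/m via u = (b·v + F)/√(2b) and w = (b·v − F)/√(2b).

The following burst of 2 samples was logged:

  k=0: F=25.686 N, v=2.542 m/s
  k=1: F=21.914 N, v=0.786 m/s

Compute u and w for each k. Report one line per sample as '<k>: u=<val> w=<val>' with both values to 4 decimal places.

0: u=22.4392 w=-19.3114
1: u=18.2934 w=-17.3262

k=0: b·v=0.757×2.542=1.9243; √(2b)=1.2304; u=(1.9243+25.686)/1.2304=22.4392, w=(1.9243−25.686)/1.2304=-19.3114
k=1: b·v=0.757×0.786=0.5950; √(2b)=1.2304; u=(0.5950+21.914)/1.2304=18.2934, w=(0.5950−21.914)/1.2304=-17.3262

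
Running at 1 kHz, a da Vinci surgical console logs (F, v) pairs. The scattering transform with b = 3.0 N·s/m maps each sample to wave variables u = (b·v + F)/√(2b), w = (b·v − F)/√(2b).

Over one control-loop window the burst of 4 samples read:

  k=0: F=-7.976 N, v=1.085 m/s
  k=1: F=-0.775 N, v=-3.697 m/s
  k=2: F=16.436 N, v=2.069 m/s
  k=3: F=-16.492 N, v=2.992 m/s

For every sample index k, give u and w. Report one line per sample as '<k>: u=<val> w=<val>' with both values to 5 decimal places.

0: u=-1.92734 w=4.58504
1: u=-4.84427 w=-4.21149
2: u=9.24397 w=-4.17597
3: u=-3.06839 w=10.39727

k=0: b·v=3.0×1.085=3.25500; √(2b)=2.44949; u=(3.25500+(-7.976))/2.44949=-1.92734, w=(3.25500−(-7.976))/2.44949=4.58504
k=1: b·v=3.0×(-3.697)=-11.09100; √(2b)=2.44949; u=(-11.09100+(-0.775))/2.44949=-4.84427, w=(-11.09100−(-0.775))/2.44949=-4.21149
k=2: b·v=3.0×2.069=6.20700; √(2b)=2.44949; u=(6.20700+16.436)/2.44949=9.24397, w=(6.20700−16.436)/2.44949=-4.17597
k=3: b·v=3.0×2.992=8.97600; √(2b)=2.44949; u=(8.97600+(-16.492))/2.44949=-3.06839, w=(8.97600−(-16.492))/2.44949=10.39727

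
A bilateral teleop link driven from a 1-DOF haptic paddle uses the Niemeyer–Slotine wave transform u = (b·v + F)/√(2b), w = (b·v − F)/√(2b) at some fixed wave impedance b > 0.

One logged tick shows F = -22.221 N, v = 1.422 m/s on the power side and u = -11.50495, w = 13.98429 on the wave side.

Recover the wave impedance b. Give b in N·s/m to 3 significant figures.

b = 1.52 N·s/m

u + w = 2.47934;  u + w = √(2b)·v, so √(2b) = 2.47934/1.422 = 1.74356.
b = (√(2b))²/2 = 3.04000/2 = 1.52000.
(Check via u − w = 2F/√(2b): u − w = -25.48924, 2F/√(2b) = -25.48925.)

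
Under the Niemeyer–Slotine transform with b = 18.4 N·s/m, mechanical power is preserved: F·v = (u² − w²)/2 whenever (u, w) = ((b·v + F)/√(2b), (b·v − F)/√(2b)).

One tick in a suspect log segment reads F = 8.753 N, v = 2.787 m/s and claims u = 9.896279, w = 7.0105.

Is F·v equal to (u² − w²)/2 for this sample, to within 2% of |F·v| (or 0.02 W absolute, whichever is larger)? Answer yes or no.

F·v = 8.753×2.787 = 24.394611 W.
(u² − w²)/2 = (97.936338 − 49.147110)/2 = 24.394614 W.
|Δ| = 0.000003;  2% of max(1, |F·v|) = 0.487892.

yes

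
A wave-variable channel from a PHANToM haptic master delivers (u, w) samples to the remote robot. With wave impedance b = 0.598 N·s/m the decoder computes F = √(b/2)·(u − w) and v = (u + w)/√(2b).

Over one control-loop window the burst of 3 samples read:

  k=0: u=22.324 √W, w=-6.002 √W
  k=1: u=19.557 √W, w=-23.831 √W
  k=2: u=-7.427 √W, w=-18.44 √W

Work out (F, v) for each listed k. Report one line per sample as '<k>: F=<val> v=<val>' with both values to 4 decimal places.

k=0: u−w=28.3260, u+w=16.3220; √(b/2)=0.5468, √(2b)=1.0936; F=0.5468×28.326=15.4889, v=16.3220/1.0936=14.9248
k=1: u−w=43.3880, u+w=-4.2740; √(b/2)=0.5468, √(2b)=1.0936; F=0.5468×43.388=23.7249, v=-4.2740/1.0936=-3.9081
k=2: u−w=11.0130, u+w=-25.8670; √(b/2)=0.5468, √(2b)=1.0936; F=0.5468×11.013=6.0220, v=-25.8670/1.0936=-23.6527

0: F=15.4889 v=14.9248
1: F=23.7249 v=-3.9081
2: F=6.0220 v=-23.6527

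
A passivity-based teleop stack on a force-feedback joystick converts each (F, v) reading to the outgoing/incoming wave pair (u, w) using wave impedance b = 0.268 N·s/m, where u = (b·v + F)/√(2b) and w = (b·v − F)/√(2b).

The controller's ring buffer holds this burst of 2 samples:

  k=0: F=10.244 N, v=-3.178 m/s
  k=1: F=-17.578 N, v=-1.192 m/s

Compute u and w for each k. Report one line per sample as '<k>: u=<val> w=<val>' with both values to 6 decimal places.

0: u=12.828899 w=-15.155577
1: u=-24.446062 w=23.573375

k=0: b·v=0.268×(-3.178)=-0.851704; √(2b)=0.732120; u=(-0.851704+10.244)/0.732120=12.828899, w=(-0.851704−10.244)/0.732120=-15.155577
k=1: b·v=0.268×(-1.192)=-0.319456; √(2b)=0.732120; u=(-0.319456+(-17.578))/0.732120=-24.446062, w=(-0.319456−(-17.578))/0.732120=23.573375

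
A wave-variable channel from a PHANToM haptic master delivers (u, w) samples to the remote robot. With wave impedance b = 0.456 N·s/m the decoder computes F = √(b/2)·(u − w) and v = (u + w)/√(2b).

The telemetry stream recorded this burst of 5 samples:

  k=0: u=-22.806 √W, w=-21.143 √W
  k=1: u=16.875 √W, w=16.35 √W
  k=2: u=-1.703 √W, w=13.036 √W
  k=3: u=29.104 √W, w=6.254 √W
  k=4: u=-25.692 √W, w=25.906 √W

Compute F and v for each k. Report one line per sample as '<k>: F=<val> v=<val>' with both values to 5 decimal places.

k=0: u−w=-1.66300, u+w=-43.94900; √(b/2)=0.47749, √(2b)=0.95499; F=0.47749×(-1.663)=-0.79407, v=-43.94900/0.95499=-46.02053
k=1: u−w=0.52500, u+w=33.22500; √(b/2)=0.47749, √(2b)=0.95499; F=0.47749×0.525=0.25068, v=33.22500/0.95499=34.79105
k=2: u−w=-14.73900, u+w=11.33300; √(b/2)=0.47749, √(2b)=0.95499; F=0.47749×(-14.739)=-7.03778, v=11.33300/0.95499=11.86718
k=3: u−w=22.85000, u+w=35.35800; √(b/2)=0.47749, √(2b)=0.95499; F=0.47749×22.85=10.91073, v=35.35800/0.95499=37.02459
k=4: u−w=-51.59800, u+w=0.21400; √(b/2)=0.47749, √(2b)=0.95499; F=0.47749×(-51.598)=-24.63771, v=0.21400/0.95499=0.22409

0: F=-0.79407 v=-46.02053
1: F=0.25068 v=34.79105
2: F=-7.03778 v=11.86718
3: F=10.91073 v=37.02459
4: F=-24.63771 v=0.22409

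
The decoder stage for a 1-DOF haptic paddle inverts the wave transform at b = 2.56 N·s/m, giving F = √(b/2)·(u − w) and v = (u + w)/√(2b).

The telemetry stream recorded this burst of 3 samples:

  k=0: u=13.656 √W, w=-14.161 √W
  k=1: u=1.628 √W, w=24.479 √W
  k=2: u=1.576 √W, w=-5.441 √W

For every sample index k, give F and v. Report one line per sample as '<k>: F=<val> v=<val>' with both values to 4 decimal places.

0: F=31.4713 v=-0.2232
1: F=-25.8530 v=11.5378
2: F=7.9388 v=-1.7081

k=0: u−w=27.8170, u+w=-0.5050; √(b/2)=1.1314, √(2b)=2.2627; F=1.1314×27.817=31.4713, v=-0.5050/2.2627=-0.2232
k=1: u−w=-22.8510, u+w=26.1070; √(b/2)=1.1314, √(2b)=2.2627; F=1.1314×(-22.851)=-25.8530, v=26.1070/2.2627=11.5378
k=2: u−w=7.0170, u+w=-3.8650; √(b/2)=1.1314, √(2b)=2.2627; F=1.1314×7.017=7.9388, v=-3.8650/2.2627=-1.7081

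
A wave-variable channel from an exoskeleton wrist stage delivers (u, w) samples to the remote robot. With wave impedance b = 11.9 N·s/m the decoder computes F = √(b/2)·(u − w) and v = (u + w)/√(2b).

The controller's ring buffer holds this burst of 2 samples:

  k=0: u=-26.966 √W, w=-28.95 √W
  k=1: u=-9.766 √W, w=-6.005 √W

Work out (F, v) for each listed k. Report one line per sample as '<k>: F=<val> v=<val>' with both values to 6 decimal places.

k=0: u−w=1.984000, u+w=-55.916000; √(b/2)=2.439262, √(2b)=4.878524; F=2.439262×1.984=4.839496, v=-55.916000/4.878524=-11.461663
k=1: u−w=-3.761000, u+w=-15.771000; √(b/2)=2.439262, √(2b)=4.878524; F=2.439262×(-3.761)=-9.174065, v=-15.771000/4.878524=-3.232740

0: F=4.839496 v=-11.461663
1: F=-9.174065 v=-3.232740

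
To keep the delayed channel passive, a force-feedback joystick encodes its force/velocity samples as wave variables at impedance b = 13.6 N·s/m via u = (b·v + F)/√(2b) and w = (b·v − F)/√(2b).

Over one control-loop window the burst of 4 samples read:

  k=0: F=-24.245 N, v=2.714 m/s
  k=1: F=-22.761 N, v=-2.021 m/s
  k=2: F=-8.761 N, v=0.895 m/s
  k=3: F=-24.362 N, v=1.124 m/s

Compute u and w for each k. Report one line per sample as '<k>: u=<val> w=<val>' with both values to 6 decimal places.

0: u=2.428480 w=11.726013
1: u=-9.634346 w=-0.905901
2: u=0.654029 w=4.013720
3: u=-1.740167 w=7.602234

k=0: b·v=13.6×2.714=36.910400; √(2b)=5.215362; u=(36.910400+(-24.245))/5.215362=2.428480, w=(36.910400−(-24.245))/5.215362=11.726013
k=1: b·v=13.6×(-2.021)=-27.485600; √(2b)=5.215362; u=(-27.485600+(-22.761))/5.215362=-9.634346, w=(-27.485600−(-22.761))/5.215362=-0.905901
k=2: b·v=13.6×0.895=12.172000; √(2b)=5.215362; u=(12.172000+(-8.761))/5.215362=0.654029, w=(12.172000−(-8.761))/5.215362=4.013720
k=3: b·v=13.6×1.124=15.286400; √(2b)=5.215362; u=(15.286400+(-24.362))/5.215362=-1.740167, w=(15.286400−(-24.362))/5.215362=7.602234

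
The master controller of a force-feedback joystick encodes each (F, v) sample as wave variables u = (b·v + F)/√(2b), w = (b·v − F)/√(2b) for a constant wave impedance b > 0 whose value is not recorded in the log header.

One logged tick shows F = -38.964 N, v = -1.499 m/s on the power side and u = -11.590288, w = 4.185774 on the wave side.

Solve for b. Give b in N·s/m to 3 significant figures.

u + w = -7.404514;  u + w = √(2b)·v, so √(2b) = -7.404514/(-1.499) = 4.939636.
b = (√(2b))²/2 = 24.400001/2 = 12.200001.
(Check via u − w = 2F/√(2b): u − w = -15.776062, 2F/√(2b) = -15.776062.)

b = 12.2 N·s/m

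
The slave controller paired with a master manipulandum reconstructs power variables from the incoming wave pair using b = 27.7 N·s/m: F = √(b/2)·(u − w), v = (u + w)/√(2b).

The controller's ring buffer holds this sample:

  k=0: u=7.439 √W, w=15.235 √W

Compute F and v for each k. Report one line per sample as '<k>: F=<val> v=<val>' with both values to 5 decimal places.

k=0: u−w=-7.79600, u+w=22.67400; √(b/2)=3.72156, √(2b)=7.44312; F=3.72156×(-7.796)=-29.01327, v=22.67400/7.44312=3.04630

0: F=-29.01327 v=3.04630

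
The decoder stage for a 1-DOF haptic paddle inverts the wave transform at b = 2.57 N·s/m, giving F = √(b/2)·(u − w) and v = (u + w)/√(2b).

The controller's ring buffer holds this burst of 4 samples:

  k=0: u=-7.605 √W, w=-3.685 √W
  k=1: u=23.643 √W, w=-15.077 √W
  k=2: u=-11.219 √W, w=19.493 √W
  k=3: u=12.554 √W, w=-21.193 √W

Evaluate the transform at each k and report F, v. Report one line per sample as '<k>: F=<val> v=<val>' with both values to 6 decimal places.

k=0: u−w=-3.920000, u+w=-11.290000; √(b/2)=1.133578, √(2b)=2.267157; F=1.133578×(-3.92)=-4.443627, v=-11.290000/2.267157=-4.979806
k=1: u−w=38.720000, u+w=8.566000; √(b/2)=1.133578, √(2b)=2.267157; F=1.133578×38.72=43.892156, v=8.566000/2.267157=3.778301
k=2: u−w=-30.712000, u+w=8.274000; √(b/2)=1.133578, √(2b)=2.267157; F=1.133578×(-30.712)=-34.814460, v=8.274000/2.267157=3.649505
k=3: u−w=33.747000, u+w=-8.639000; √(b/2)=1.133578, √(2b)=2.267157; F=1.133578×33.747=38.254870, v=-8.639000/2.267157=-3.810500

0: F=-4.443627 v=-4.979806
1: F=43.892156 v=3.778301
2: F=-34.814460 v=3.649505
3: F=38.254870 v=-3.810500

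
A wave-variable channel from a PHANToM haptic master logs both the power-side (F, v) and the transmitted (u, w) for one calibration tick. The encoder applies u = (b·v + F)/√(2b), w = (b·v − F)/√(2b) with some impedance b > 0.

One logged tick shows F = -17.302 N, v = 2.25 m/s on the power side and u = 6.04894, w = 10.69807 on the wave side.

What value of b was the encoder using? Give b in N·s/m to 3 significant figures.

b = 27.7 N·s/m

u + w = 16.74701;  u + w = √(2b)·v, so √(2b) = 16.74701/2.25 = 7.44312.
b = (√(2b))²/2 = 55.39997/2 = 27.69998.
(Check via u − w = 2F/√(2b): u − w = -4.64913, 2F/√(2b) = -4.64913.)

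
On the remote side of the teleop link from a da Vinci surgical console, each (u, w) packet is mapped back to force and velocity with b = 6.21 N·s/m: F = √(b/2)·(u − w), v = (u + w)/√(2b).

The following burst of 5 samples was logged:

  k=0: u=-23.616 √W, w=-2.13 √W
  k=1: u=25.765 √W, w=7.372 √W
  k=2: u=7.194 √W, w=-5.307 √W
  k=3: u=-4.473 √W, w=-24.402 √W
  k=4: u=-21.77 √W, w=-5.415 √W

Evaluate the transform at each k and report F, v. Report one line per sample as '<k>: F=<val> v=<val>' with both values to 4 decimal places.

k=0: u−w=-21.4860, u+w=-25.7460; √(b/2)=1.7621, √(2b)=3.5242; F=1.7621×(-21.486)=-37.8605, v=-25.7460/3.5242=-7.3055
k=1: u−w=18.3930, u+w=33.1370; √(b/2)=1.7621, √(2b)=3.5242; F=1.7621×18.393=32.4103, v=33.1370/3.5242=9.4027
k=2: u−w=12.5010, u+w=1.8870; √(b/2)=1.7621, √(2b)=3.5242; F=1.7621×12.501=22.0280, v=1.8870/3.5242=0.5354
k=3: u−w=19.9290, u+w=-28.8750; √(b/2)=1.7621, √(2b)=3.5242; F=1.7621×19.929=35.1169, v=-28.8750/3.5242=-8.1933
k=4: u−w=-16.3550, u+w=-27.1850; √(b/2)=1.7621, √(2b)=3.5242; F=1.7621×(-16.355)=-28.8192, v=-27.1850/3.5242=-7.7138

0: F=-37.8605 v=-7.3055
1: F=32.4103 v=9.4027
2: F=22.0280 v=0.5354
3: F=35.1169 v=-8.1933
4: F=-28.8192 v=-7.7138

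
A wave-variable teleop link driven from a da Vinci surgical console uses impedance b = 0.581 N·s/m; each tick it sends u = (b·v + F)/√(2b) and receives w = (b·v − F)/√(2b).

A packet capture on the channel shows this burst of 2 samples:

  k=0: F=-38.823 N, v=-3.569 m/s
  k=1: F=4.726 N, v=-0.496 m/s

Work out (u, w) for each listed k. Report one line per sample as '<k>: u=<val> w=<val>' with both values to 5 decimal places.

k=0: b·v=0.581×(-3.569)=-2.07359; √(2b)=1.07796; u=(-2.07359+(-38.823))/1.07796=-37.93884, w=(-2.07359−(-38.823))/1.07796=34.09159
k=1: b·v=0.581×(-0.496)=-0.28818; √(2b)=1.07796; u=(-0.28818+4.726)/1.07796=4.11687, w=(-0.28818−4.726)/1.07796=-4.65154

0: u=-37.93884 w=34.09159
1: u=4.11687 w=-4.65154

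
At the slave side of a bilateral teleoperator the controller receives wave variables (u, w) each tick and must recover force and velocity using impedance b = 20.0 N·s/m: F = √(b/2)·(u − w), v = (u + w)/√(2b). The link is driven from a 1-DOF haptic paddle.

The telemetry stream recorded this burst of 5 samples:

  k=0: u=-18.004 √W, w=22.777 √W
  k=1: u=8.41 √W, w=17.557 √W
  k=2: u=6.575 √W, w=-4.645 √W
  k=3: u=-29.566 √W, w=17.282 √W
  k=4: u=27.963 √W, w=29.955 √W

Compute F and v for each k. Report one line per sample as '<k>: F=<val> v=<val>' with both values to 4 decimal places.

0: F=-128.9608 v=0.7547
1: F=-28.9254 v=4.1057
2: F=35.4808 v=0.3052
3: F=-148.1464 v=-1.9423
4: F=-6.2993 v=9.1576

k=0: u−w=-40.7810, u+w=4.7730; √(b/2)=3.1623, √(2b)=6.3246; F=3.1623×(-40.781)=-128.9608, v=4.7730/6.3246=0.7547
k=1: u−w=-9.1470, u+w=25.9670; √(b/2)=3.1623, √(2b)=6.3246; F=3.1623×(-9.147)=-28.9254, v=25.9670/6.3246=4.1057
k=2: u−w=11.2200, u+w=1.9300; √(b/2)=3.1623, √(2b)=6.3246; F=3.1623×11.22=35.4808, v=1.9300/6.3246=0.3052
k=3: u−w=-46.8480, u+w=-12.2840; √(b/2)=3.1623, √(2b)=6.3246; F=3.1623×(-46.848)=-148.1464, v=-12.2840/6.3246=-1.9423
k=4: u−w=-1.9920, u+w=57.9180; √(b/2)=3.1623, √(2b)=6.3246; F=3.1623×(-1.992)=-6.2993, v=57.9180/6.3246=9.1576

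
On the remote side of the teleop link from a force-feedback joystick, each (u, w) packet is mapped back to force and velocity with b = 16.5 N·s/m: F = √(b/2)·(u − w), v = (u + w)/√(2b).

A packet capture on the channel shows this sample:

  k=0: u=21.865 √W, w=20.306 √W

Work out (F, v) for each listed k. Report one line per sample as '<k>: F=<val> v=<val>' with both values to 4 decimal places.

0: F=4.4779 v=7.3410

k=0: u−w=1.5590, u+w=42.1710; √(b/2)=2.8723, √(2b)=5.7446; F=2.8723×1.559=4.4779, v=42.1710/5.7446=7.3410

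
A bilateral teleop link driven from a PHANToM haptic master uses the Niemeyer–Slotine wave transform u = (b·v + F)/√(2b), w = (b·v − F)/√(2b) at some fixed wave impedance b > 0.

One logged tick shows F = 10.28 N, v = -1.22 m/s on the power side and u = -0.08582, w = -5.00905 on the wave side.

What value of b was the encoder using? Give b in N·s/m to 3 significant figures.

u + w = -5.09487;  u + w = √(2b)·v, so √(2b) = -5.09487/(-1.22) = 4.17612.
b = (√(2b))²/2 = 17.44000/2 = 8.72000.
(Check via u − w = 2F/√(2b): u − w = 4.92323, 2F/√(2b) = 4.92323.)

b = 8.72 N·s/m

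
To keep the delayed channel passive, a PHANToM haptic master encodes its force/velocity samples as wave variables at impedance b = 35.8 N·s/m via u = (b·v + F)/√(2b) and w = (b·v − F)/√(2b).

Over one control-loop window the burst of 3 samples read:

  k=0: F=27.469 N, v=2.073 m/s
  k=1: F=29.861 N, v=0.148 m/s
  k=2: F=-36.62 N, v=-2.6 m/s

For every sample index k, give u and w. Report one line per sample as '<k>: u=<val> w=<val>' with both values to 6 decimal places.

k=0: b·v=35.8×2.073=74.213400; √(2b)=8.461678; u=(74.213400+27.469)/8.461678=12.016812, w=(74.213400−27.469)/8.461678=5.524247
k=1: b·v=35.8×0.148=5.298400; √(2b)=8.461678; u=(5.298400+29.861)/8.461678=4.155133, w=(5.298400−29.861)/8.461678=-2.902805
k=2: b·v=35.8×(-2.6)=-93.080000; √(2b)=8.461678; u=(-93.080000+(-36.62))/8.461678=-15.327928, w=(-93.080000−(-36.62))/8.461678=-6.672435

0: u=12.016812 w=5.524247
1: u=4.155133 w=-2.902805
2: u=-15.327928 w=-6.672435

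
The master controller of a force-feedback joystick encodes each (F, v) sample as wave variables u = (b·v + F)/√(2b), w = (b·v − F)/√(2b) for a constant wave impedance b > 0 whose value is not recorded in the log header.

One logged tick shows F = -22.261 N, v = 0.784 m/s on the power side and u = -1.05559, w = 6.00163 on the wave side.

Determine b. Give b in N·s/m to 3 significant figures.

b = 19.9 N·s/m

u + w = 4.94604;  u + w = √(2b)·v, so √(2b) = 4.94604/0.784 = 6.30872.
b = (√(2b))²/2 = 39.80000/2 = 19.90000.
(Check via u − w = 2F/√(2b): u − w = -7.05722, 2F/√(2b) = -7.05721.)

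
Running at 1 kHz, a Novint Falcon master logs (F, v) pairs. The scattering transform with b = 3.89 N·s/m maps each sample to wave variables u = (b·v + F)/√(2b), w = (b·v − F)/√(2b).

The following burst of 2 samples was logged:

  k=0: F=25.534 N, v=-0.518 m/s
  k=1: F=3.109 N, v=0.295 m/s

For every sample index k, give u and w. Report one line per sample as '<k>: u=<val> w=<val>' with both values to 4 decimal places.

0: u=8.4320 w=-9.8768
1: u=1.5260 w=-0.7032

k=0: b·v=3.89×(-0.518)=-2.0150; √(2b)=2.7893; u=(-2.0150+25.534)/2.7893=8.4320, w=(-2.0150−25.534)/2.7893=-9.8768
k=1: b·v=3.89×0.295=1.1476; √(2b)=2.7893; u=(1.1476+3.109)/2.7893=1.5260, w=(1.1476−3.109)/2.7893=-0.7032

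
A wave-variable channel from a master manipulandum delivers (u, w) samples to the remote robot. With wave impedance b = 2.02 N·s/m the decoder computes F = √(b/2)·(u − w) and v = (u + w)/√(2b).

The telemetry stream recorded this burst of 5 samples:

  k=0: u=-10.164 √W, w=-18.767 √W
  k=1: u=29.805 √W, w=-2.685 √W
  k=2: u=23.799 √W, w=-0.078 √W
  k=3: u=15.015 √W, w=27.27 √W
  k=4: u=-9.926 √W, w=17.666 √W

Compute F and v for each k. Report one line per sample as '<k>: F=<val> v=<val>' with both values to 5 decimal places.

0: F=8.64591 v=-14.39371
1: F=32.65205 v=13.49270
2: F=23.99609 v=11.80164
3: F=-12.31612 v=21.03757
4: F=-27.72962 v=3.85079

k=0: u−w=8.60300, u+w=-28.93100; √(b/2)=1.00499, √(2b)=2.00998; F=1.00499×8.603=8.64591, v=-28.93100/2.00998=-14.39371
k=1: u−w=32.49000, u+w=27.12000; √(b/2)=1.00499, √(2b)=2.00998; F=1.00499×32.49=32.65205, v=27.12000/2.00998=13.49270
k=2: u−w=23.87700, u+w=23.72100; √(b/2)=1.00499, √(2b)=2.00998; F=1.00499×23.877=23.99609, v=23.72100/2.00998=11.80164
k=3: u−w=-12.25500, u+w=42.28500; √(b/2)=1.00499, √(2b)=2.00998; F=1.00499×(-12.255)=-12.31612, v=42.28500/2.00998=21.03757
k=4: u−w=-27.59200, u+w=7.74000; √(b/2)=1.00499, √(2b)=2.00998; F=1.00499×(-27.592)=-27.72962, v=7.74000/2.00998=3.85079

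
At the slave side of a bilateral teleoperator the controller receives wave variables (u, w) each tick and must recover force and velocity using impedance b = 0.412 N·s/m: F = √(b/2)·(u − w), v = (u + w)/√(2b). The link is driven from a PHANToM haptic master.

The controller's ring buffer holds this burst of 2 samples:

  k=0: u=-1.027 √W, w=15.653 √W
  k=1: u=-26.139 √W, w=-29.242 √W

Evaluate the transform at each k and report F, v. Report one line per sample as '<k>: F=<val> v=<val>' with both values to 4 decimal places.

0: F=-7.5706 v=16.1125
1: F=1.4084 v=-61.0095

k=0: u−w=-16.6800, u+w=14.6260; √(b/2)=0.4539, √(2b)=0.9077; F=0.4539×(-16.68)=-7.5706, v=14.6260/0.9077=16.1125
k=1: u−w=3.1030, u+w=-55.3810; √(b/2)=0.4539, √(2b)=0.9077; F=0.4539×3.103=1.4084, v=-55.3810/0.9077=-61.0095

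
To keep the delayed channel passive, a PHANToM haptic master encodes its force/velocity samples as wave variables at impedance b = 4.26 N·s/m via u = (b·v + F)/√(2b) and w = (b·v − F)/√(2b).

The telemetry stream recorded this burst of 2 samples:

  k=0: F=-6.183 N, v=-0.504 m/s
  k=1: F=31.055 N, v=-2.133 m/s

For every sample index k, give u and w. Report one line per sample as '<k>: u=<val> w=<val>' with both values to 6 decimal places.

0: u=-2.853825 w=1.382697
1: u=7.526257 w=-13.752279

k=0: b·v=4.26×(-0.504)=-2.147040; √(2b)=2.918904; u=(-2.147040+(-6.183))/2.918904=-2.853825, w=(-2.147040−(-6.183))/2.918904=1.382697
k=1: b·v=4.26×(-2.133)=-9.086580; √(2b)=2.918904; u=(-9.086580+31.055)/2.918904=7.526257, w=(-9.086580−31.055)/2.918904=-13.752279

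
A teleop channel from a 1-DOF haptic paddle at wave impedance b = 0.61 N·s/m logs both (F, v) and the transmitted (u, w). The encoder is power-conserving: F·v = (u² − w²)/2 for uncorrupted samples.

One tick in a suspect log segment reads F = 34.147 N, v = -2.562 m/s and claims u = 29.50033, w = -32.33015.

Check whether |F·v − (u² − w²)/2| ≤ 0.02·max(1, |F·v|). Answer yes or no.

yes

F·v = 34.147×(-2.562) = -87.48461 W.
(u² − w²)/2 = (870.26947 − 1045.23860)/2 = -87.48456 W.
|Δ| = 0.00005;  2% of max(1, |F·v|) = 1.74969.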